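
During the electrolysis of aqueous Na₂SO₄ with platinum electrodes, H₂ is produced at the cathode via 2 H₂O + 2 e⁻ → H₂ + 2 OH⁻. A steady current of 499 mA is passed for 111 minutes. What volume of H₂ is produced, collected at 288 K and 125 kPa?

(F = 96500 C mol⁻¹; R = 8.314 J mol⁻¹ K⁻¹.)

Q = I·t = 0.4990 A × 6660.0 s = 3323 C.
n(e⁻) = Q/F = 3323 / 96500 = 0.03444 mol.
2 electrons are transferred per H₂ molecule, so n(H₂) = 0.03444 / 2 = 0.01722 mol.
V = nRT/P = (0.01722 × 8.314 × 288) / (125 × 10³ Pa) = 3.30 × 10⁻⁴ m³ = 0.330 L.

0.330 L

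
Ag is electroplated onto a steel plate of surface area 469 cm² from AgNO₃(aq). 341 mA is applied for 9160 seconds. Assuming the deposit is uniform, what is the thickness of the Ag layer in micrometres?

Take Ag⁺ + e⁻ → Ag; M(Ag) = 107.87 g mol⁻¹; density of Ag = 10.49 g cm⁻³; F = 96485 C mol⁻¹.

Q = I·t = 0.3410 × 9160.0 = 3124 C; n(e⁻) = 0.03237 mol.
n(Ag) = n(e⁻)/1 = 0.03237 mol, so m = 0.03237 × 107.87 = 3.492 g.
Volume = m/ρ = 3.492 / 10.49 = 0.3329 cm³.
Thickness = V/A = 0.3329 / 469 = 7.10 × 10⁻⁴ cm = 7.10 μm.

7.10 μm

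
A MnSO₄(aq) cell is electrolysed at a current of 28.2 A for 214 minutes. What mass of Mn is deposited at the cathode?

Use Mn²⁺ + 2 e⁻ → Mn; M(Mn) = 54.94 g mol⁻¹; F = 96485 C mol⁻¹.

103 g

Q = I·t = 28.20 A × 12840 s = 362100 C.
n(e⁻) = Q/F = 362100 / 96485 = 3.753 mol.
Mn²⁺ + 2 e⁻ → Mn, so n(Mn) = n(e⁻)/2 = 1.876 mol.
m = n·M = 1.876 × 54.94 = 103 g.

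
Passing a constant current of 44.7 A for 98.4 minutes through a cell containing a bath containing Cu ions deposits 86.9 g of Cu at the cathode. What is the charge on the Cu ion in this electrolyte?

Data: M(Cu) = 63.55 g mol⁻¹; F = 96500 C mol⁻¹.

Q = I·t = 44.70 A × 5904.0 s = 263900 C, so n(e⁻) = 263900/96500 = 2.735 mol.
n(Cu) deposited = 86.9 / 63.55 = 1.367 mol.
Electrons per atom = n(e⁻)/n(Cu) = 2.735 / 1.367 = 2.00 ≈ 2, so the ion is Cu²⁺.

+2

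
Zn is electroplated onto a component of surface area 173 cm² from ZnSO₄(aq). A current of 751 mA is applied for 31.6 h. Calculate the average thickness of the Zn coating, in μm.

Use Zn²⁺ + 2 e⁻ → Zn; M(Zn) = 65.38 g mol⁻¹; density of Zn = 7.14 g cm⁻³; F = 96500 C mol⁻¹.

Q = I·t = 0.7510 × 113760 = 85430 C; n(e⁻) = 0.8853 mol.
n(Zn) = n(e⁻)/2 = 0.4427 mol, so m = 0.4427 × 65.38 = 28.94 g.
Volume = m/ρ = 28.94 / 7.14 = 4.053 cm³.
Thickness = V/A = 4.053 / 173 = 0.0234 cm = 234 μm.

234 μm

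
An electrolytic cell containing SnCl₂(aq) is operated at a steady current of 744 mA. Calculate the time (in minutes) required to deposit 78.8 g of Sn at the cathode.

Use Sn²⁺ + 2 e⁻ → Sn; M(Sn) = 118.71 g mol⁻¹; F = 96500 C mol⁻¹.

2870 min

n(Sn) = m/M = 78.8 / 118.71 = 0.6638 mol.
Each Sn atom requires 2 electrons, so n(e⁻) = 2 × 0.6638 = 1.328 mol.
Q = n(e⁻)·F = 1.328 × 96500 = 128100 C.
t = Q/I = 128100 / 0.7440 A = 172200 s = 2870 min.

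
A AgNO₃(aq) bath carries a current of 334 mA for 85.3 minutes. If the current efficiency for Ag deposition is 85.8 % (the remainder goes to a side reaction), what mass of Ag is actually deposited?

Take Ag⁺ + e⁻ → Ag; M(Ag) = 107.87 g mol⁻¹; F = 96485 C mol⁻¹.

1.64 g

Q = I·t = 0.3340 × 5118.0 = 1709 C.
n(e⁻) = 1709/96485 = 0.01772 mol; theoretically n(Ag) = 0.01772/1 = 0.01772 mol, m_theo = 1.911 g.
At 85.8 % efficiency, m_actual = 0.858 × 1.911 = 1.64 g.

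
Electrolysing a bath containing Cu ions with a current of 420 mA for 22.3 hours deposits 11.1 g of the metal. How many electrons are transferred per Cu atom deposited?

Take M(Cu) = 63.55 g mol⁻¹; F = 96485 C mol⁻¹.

Q = I·t = 0.4200 A × 80280 s = 33720 C, so n(e⁻) = 33720/96485 = 0.3495 mol.
n(Cu) deposited = 11.1 / 63.55 = 0.1747 mol.
Electrons per atom = n(e⁻)/n(Cu) = 0.3495 / 0.1747 = 2.00 ≈ 2, so the ion is Cu²⁺.

2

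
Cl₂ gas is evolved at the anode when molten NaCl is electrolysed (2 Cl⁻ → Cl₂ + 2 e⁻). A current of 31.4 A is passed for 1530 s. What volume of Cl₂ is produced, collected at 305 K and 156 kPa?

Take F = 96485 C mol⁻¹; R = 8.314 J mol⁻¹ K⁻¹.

Q = I·t = 31.40 A × 1530.0 s = 48040 C.
n(e⁻) = Q/F = 48040 / 96485 = 0.4979 mol.
2 electrons are transferred per Cl₂ molecule, so n(Cl₂) = 0.4979 / 2 = 0.2490 mol.
V = nRT/P = (0.2490 × 8.314 × 305) / (156 × 10³ Pa) = 0.00405 m³ = 4.05 L.

4.05 L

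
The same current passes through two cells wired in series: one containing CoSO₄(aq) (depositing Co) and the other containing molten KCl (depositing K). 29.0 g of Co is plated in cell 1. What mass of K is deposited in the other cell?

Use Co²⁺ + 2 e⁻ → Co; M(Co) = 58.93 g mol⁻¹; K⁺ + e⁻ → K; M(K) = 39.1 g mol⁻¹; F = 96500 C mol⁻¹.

38.5 g

n(Co) = 29.0 / 58.93 = 0.4921 mol.
Since Co²⁺ + 2 e⁻ → Co, n(e⁻) passed = 2 × 0.4921 = 0.9842 mol.
Cells in series carry the same charge, so the same 0.9842 mol of electrons passes through cell 2.
K⁺ + e⁻ → K, so n(K) = 0.9842 / 1 = 0.9842 mol.
m(K) = 0.9842 × 39.1 = 38.5 g.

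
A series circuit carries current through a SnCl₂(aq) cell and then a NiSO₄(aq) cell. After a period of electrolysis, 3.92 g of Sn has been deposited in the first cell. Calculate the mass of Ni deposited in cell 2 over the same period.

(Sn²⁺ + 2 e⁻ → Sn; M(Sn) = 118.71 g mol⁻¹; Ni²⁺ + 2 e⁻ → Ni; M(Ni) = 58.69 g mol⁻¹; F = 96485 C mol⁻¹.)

n(Sn) = 3.92 / 118.71 = 0.03302 mol.
Since Sn²⁺ + 2 e⁻ → Sn, n(e⁻) passed = 2 × 0.03302 = 0.06604 mol.
Cells in series carry the same charge, so the same 0.06604 mol of electrons passes through cell 2.
Ni²⁺ + 2 e⁻ → Ni, so n(Ni) = 0.06604 / 2 = 0.03302 mol.
m(Ni) = 0.03302 × 58.69 = 1.94 g.

1.94 g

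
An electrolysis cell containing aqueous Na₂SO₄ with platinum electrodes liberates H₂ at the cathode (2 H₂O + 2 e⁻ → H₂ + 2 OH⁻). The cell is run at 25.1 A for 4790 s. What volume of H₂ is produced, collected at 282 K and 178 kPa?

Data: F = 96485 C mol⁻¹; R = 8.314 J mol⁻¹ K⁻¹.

Q = I·t = 25.10 A × 4790.0 s = 120200 C.
n(e⁻) = Q/F = 120200 / 96485 = 1.246 mol.
2 electrons are transferred per H₂ molecule, so n(H₂) = 1.246 / 2 = 0.6230 mol.
V = nRT/P = (0.6230 × 8.314 × 282) / (178 × 10³ Pa) = 0.00821 m³ = 8.21 L.

8.21 L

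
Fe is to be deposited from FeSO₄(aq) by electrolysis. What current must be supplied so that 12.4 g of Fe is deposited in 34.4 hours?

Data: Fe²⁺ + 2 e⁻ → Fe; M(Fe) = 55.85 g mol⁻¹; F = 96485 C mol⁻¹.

n(Fe) = 12.4 / 55.85 = 0.2220 mol.
n(e⁻) = 2 × 0.2220 = 0.4440 mol.
Q = n(e⁻)·F = 0.4440 × 96485 = 42840 C.
I = Q/t = 42840 / 123840 s = 0.346 A.

0.346 A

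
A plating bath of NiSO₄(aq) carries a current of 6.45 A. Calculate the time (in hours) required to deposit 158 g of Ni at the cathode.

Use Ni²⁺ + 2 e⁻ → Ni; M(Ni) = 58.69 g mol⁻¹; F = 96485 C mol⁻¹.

22.4 h

n(Ni) = m/M = 158 / 58.69 = 2.692 mol.
Each Ni atom requires 2 electrons, so n(e⁻) = 2 × 2.692 = 5.384 mol.
Q = n(e⁻)·F = 5.384 × 96485 = 519500 C.
t = Q/I = 519500 / 6.450 A = 80540 s = 22.4 h.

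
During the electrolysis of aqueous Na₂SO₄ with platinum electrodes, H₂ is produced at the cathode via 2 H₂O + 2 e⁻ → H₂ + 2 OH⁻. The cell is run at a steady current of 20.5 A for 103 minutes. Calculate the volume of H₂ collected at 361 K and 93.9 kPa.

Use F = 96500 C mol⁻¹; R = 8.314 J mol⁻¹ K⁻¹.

21.0 L

Q = I·t = 20.50 A × 6180.0 s = 126700 C.
n(e⁻) = Q/F = 126700 / 96500 = 1.313 mol.
2 electrons are transferred per H₂ molecule, so n(H₂) = 1.313 / 2 = 0.6564 mol.
V = nRT/P = (0.6564 × 8.314 × 361) / (93.9 × 10³ Pa) = 0.0210 m³ = 21.0 L.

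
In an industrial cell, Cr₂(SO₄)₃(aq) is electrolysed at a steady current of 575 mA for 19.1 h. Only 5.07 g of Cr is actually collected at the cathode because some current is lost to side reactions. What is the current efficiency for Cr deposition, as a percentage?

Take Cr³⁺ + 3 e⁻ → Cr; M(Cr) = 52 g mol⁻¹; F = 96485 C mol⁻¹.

71.4 %

Q = I·t = 0.5750 × 68760 = 39540 C; n(e⁻) = 39540/96485 = 0.4098 mol.
Theoretical n(Cr) = n(e⁻)/3 = 0.1366 mol, i.e. m_theo = 0.1366 × 52 = 7.103 g.
Efficiency = m_actual / m_theo = 5.07 / 7.103 = 71.4 %.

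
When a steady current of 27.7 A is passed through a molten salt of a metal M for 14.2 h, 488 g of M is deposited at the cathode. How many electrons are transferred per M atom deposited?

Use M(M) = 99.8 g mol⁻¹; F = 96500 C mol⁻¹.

Q = I·t = 27.70 A × 51120 s = 1416000 C, so n(e⁻) = 1416000/96500 = 14.67 mol.
n(M) deposited = 488 / 99.8 = 4.890 mol.
Electrons per atom = n(e⁻)/n(M) = 14.67 / 4.890 = 3.00 ≈ 3, so the ion is M³⁺.

3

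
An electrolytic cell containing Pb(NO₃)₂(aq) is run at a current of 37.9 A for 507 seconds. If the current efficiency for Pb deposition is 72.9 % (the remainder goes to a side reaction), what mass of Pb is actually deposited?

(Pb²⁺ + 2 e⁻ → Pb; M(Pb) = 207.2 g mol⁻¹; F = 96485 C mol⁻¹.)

Q = I·t = 37.90 × 507.00 = 19220 C.
n(e⁻) = 19220/96485 = 0.1992 mol; theoretically n(Pb) = 0.1992/2 = 0.09958 mol, m_theo = 20.63 g.
At 72.9 % efficiency, m_actual = 0.729 × 20.63 = 15.0 g.

15.0 g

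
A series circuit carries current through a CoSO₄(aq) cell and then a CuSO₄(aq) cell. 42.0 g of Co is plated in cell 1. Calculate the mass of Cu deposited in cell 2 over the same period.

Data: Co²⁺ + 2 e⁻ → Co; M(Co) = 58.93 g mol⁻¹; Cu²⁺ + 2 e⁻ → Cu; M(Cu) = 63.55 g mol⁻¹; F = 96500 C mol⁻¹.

45.3 g

n(Co) = 42.0 / 58.93 = 0.7127 mol.
Since Co²⁺ + 2 e⁻ → Co, n(e⁻) passed = 2 × 0.7127 = 1.425 mol.
Cells in series carry the same charge, so the same 1.425 mol of electrons passes through cell 2.
Cu²⁺ + 2 e⁻ → Cu, so n(Cu) = 1.425 / 2 = 0.7127 mol.
m(Cu) = 0.7127 × 63.55 = 45.3 g.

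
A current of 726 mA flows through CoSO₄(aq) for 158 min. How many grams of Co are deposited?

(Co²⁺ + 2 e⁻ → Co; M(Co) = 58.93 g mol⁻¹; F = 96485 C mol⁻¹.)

Q = I·t = 0.7260 A × 9480.0 s = 6882 C.
n(e⁻) = Q/F = 6882 / 96485 = 0.07133 mol.
Co²⁺ + 2 e⁻ → Co, so n(Co) = n(e⁻)/2 = 0.03567 mol.
m = n·M = 0.03567 × 58.93 = 2.10 g.

2.10 g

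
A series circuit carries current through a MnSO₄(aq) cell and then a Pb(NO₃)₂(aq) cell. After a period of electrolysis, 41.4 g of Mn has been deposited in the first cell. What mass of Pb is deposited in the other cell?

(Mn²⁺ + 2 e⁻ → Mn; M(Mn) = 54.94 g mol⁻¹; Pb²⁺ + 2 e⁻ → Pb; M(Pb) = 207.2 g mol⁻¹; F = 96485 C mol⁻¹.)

n(Mn) = 41.4 / 54.94 = 0.7535 mol.
Since Mn²⁺ + 2 e⁻ → Mn, n(e⁻) passed = 2 × 0.7535 = 1.507 mol.
Cells in series carry the same charge, so the same 1.507 mol of electrons passes through cell 2.
Pb²⁺ + 2 e⁻ → Pb, so n(Pb) = 1.507 / 2 = 0.7535 mol.
m(Pb) = 0.7535 × 207.2 = 156 g.

156 g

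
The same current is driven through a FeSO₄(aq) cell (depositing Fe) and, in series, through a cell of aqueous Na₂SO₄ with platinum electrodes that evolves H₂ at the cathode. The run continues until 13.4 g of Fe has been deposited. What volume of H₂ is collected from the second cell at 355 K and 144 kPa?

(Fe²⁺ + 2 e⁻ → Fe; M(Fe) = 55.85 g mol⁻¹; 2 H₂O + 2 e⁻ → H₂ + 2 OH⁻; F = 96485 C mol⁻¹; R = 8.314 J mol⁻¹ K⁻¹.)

4.92 L

n(Fe) = 13.4 / 55.85 = 0.2399 mol, so n(e⁻) = 2 × 0.2399 = 0.4799 mol.
The cells are in series, so the same 0.4799 mol of electrons passes through the second cell.
2 H₂O + 2 e⁻ → H₂ + 2 OH⁻ — 2 mol e⁻ per mol H₂, so n(H₂) = 0.4799/2 = 0.2399 mol.
V = nRT/P = (0.2399 × 8.314 × 355) / (144 × 10³) = 0.00492 m³ = 4.92 L.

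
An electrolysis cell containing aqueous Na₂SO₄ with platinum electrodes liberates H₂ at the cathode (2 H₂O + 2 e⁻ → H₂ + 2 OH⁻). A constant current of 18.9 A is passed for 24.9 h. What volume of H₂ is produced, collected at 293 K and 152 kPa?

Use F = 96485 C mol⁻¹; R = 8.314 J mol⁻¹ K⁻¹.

141 L

Q = I·t = 18.90 A × 89640 s = 1694000 C.
n(e⁻) = Q/F = 1694000 / 96485 = 17.56 mol.
2 electrons are transferred per H₂ molecule, so n(H₂) = 17.56 / 2 = 8.780 mol.
V = nRT/P = (8.780 × 8.314 × 293) / (152 × 10³ Pa) = 0.141 m³ = 141 L.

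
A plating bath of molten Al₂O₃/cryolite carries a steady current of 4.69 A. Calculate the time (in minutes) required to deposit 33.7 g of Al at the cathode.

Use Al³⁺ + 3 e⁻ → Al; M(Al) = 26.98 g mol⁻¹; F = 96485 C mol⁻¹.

1280 min

n(Al) = m/M = 33.7 / 26.98 = 1.249 mol.
Each Al atom requires 3 electrons, so n(e⁻) = 3 × 1.249 = 3.747 mol.
Q = n(e⁻)·F = 3.747 × 96485 = 361600 C.
t = Q/I = 361600 / 4.690 A = 77090 s = 1280 min.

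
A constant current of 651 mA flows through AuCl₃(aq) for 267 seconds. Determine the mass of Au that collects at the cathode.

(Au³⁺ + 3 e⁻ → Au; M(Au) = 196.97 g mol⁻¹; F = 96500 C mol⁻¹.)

0.118 g

Q = I·t = 0.6510 A × 267.00 s = 173.8 C.
n(e⁻) = Q/F = 173.8 / 96500 = 0.001801 mol.
Au³⁺ + 3 e⁻ → Au, so n(Au) = n(e⁻)/3 = 0.0006004 mol.
m = n·M = 0.0006004 × 196.97 = 0.118 g.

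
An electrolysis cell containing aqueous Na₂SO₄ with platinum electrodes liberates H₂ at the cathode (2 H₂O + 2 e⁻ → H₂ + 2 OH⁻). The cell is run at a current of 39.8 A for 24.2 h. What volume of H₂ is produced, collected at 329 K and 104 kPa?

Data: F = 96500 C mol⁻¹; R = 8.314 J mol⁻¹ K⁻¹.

473 L

Q = I·t = 39.80 A × 87120 s = 3467000 C.
n(e⁻) = Q/F = 3467000 / 96500 = 35.93 mol.
2 electrons are transferred per H₂ molecule, so n(H₂) = 35.93 / 2 = 17.97 mol.
V = nRT/P = (17.97 × 8.314 × 329) / (104 × 10³ Pa) = 0.473 m³ = 473 L.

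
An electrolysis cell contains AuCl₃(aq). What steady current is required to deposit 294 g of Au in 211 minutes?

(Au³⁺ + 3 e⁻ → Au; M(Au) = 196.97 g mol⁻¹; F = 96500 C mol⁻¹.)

34.1 A

n(Au) = 294 / 196.97 = 1.493 mol.
n(e⁻) = 3 × 1.493 = 4.478 mol.
Q = n(e⁻)·F = 4.478 × 96500 = 432100 C.
I = Q/t = 432100 / 12660 s = 34.1 A.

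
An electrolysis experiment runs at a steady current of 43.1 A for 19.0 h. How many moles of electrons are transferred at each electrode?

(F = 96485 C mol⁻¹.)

30.6 mol

Q = I·t = 43.10 A × 68400 s = 2948000 C.
n(e⁻) = Q/F = 2948000 / 96485 = 30.6 mol.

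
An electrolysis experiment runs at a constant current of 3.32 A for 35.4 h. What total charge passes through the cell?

4.23 × 10⁵ C

Q = I·t = 3.320 A × 127440 s = 4.23 × 10⁵ C.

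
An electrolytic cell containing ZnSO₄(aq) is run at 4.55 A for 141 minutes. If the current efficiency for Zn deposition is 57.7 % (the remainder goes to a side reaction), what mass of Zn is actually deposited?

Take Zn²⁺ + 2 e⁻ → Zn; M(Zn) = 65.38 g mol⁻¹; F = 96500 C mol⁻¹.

7.52 g

Q = I·t = 4.550 × 8460.0 = 38490 C.
n(e⁻) = 38490/96500 = 0.3989 mol; theoretically n(Zn) = 0.3989/2 = 0.1994 mol, m_theo = 13.04 g.
At 57.7 % efficiency, m_actual = 0.577 × 13.04 = 7.52 g.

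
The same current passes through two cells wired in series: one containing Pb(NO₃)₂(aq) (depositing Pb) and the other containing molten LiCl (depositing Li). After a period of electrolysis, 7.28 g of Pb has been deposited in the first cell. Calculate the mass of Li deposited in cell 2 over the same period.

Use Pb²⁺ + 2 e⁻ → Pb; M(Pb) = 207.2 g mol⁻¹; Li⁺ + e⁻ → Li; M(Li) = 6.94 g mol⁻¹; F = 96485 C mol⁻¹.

n(Pb) = 7.28 / 207.2 = 0.03514 mol.
Since Pb²⁺ + 2 e⁻ → Pb, n(e⁻) passed = 2 × 0.03514 = 0.07027 mol.
Cells in series carry the same charge, so the same 0.07027 mol of electrons passes through cell 2.
Li⁺ + e⁻ → Li, so n(Li) = 0.07027 / 1 = 0.07027 mol.
m(Li) = 0.07027 × 6.94 = 0.488 g.

0.488 g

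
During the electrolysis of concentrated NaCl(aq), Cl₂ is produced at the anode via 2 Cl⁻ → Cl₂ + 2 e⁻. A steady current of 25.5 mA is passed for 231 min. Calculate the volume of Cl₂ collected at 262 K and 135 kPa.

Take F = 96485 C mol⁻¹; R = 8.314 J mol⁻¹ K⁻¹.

Q = I·t = 0.02550 A × 13860 s = 353.4 C.
n(e⁻) = Q/F = 353.4 / 96485 = 0.003663 mol.
2 electrons are transferred per Cl₂ molecule, so n(Cl₂) = 0.003663 / 2 = 0.001832 mol.
V = nRT/P = (0.001832 × 8.314 × 262) / (135 × 10³ Pa) = 2.96 × 10⁻⁵ m³ = 0.0296 L.

0.0296 L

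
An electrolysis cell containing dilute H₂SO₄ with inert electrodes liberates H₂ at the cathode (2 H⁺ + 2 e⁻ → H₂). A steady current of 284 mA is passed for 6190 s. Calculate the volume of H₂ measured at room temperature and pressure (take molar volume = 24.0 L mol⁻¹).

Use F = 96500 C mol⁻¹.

0.219 L

Q = I·t = 0.2840 A × 6190.0 s = 1758 C.
n(e⁻) = Q/F = 1758 / 96500 = 0.01822 mol.
2 electrons are transferred per H₂ molecule, so n(H₂) = 0.01822 / 2 = 0.009109 mol.
V = n × V_m = 0.009109 × 24.0 = 0.219 L.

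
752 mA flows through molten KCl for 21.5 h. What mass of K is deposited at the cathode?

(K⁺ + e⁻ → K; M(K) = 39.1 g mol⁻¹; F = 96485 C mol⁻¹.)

23.6 g

Q = I·t = 0.7520 A × 77400 s = 58200 C.
n(e⁻) = Q/F = 58200 / 96485 = 0.6033 mol.
K⁺ + e⁻ → K, so n(K) = n(e⁻)/1 = 0.6033 mol.
m = n·M = 0.6033 × 39.1 = 23.6 g.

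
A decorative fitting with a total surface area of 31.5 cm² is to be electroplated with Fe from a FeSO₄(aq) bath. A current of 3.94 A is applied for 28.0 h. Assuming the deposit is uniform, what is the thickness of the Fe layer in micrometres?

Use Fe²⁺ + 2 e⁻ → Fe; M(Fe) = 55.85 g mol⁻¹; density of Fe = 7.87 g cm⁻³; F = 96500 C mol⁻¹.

4640 μm

Q = I·t = 3.940 × 100800 = 397200 C; n(e⁻) = 4.116 mol.
n(Fe) = n(e⁻)/2 = 2.058 mol, so m = 2.058 × 55.85 = 114.9 g.
Volume = m/ρ = 114.9 / 7.87 = 14.60 cm³.
Thickness = V/A = 14.60 / 31.5 = 0.464 cm = 4640 μm.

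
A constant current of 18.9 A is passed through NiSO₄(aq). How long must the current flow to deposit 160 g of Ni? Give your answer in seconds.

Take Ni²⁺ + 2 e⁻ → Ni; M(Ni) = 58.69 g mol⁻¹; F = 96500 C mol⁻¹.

n(Ni) = m/M = 160 / 58.69 = 2.726 mol.
Each Ni atom requires 2 electrons, so n(e⁻) = 2 × 2.726 = 5.452 mol.
Q = n(e⁻)·F = 5.452 × 96500 = 526200 C.
t = Q/I = 526200 / 18.90 A = 27840 s.

27800 s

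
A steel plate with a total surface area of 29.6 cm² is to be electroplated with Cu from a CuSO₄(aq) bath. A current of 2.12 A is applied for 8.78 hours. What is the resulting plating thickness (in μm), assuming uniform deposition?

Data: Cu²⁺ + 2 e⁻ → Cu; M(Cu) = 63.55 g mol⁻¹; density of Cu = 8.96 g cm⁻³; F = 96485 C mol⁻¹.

832 μm

Q = I·t = 2.120 × 31608 = 67010 C; n(e⁻) = 0.6945 mol.
n(Cu) = n(e⁻)/2 = 0.3473 mol, so m = 0.3473 × 63.55 = 22.07 g.
Volume = m/ρ = 22.07 / 8.96 = 2.463 cm³.
Thickness = V/A = 2.463 / 29.6 = 0.0832 cm = 832 μm.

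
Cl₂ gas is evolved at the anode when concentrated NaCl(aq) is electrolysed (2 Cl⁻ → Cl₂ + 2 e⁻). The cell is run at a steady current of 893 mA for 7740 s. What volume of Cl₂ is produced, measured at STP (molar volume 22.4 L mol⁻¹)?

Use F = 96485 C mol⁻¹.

0.802 L

Q = I·t = 0.8930 A × 7740.0 s = 6912 C.
n(e⁻) = Q/F = 6912 / 96485 = 0.07164 mol.
2 electrons are transferred per Cl₂ molecule, so n(Cl₂) = 0.07164 / 2 = 0.03582 mol.
V = n × V_m = 0.03582 × 22.4 = 0.802 L.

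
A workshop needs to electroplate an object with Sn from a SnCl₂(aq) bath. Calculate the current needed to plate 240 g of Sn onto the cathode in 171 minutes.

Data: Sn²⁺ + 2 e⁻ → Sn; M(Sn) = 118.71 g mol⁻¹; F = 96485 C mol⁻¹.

38.0 A

n(Sn) = 240 / 118.71 = 2.022 mol.
n(e⁻) = 2 × 2.022 = 4.043 mol.
Q = n(e⁻)·F = 4.043 × 96485 = 390100 C.
I = Q/t = 390100 / 10260 s = 38.0 A.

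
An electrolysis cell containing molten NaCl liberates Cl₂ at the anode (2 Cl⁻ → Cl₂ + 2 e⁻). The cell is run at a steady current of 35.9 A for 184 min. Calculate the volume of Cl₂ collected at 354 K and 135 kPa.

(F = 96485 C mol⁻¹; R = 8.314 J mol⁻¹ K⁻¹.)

44.8 L

Q = I·t = 35.90 A × 11040 s = 396300 C.
n(e⁻) = Q/F = 396300 / 96485 = 4.108 mol.
2 electrons are transferred per Cl₂ molecule, so n(Cl₂) = 4.108 / 2 = 2.054 mol.
V = nRT/P = (2.054 × 8.314 × 354) / (135 × 10³ Pa) = 0.0448 m³ = 44.8 L.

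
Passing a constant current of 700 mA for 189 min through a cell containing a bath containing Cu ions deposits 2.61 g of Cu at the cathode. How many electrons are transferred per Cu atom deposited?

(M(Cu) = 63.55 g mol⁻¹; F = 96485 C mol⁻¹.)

Q = I·t = 0.7000 A × 11340 s = 7938 C, so n(e⁻) = 7938/96485 = 0.08227 mol.
n(Cu) deposited = 2.61 / 63.55 = 0.04107 mol.
Electrons per atom = n(e⁻)/n(Cu) = 0.08227 / 0.04107 = 2.00 ≈ 2, so the ion is Cu²⁺.

2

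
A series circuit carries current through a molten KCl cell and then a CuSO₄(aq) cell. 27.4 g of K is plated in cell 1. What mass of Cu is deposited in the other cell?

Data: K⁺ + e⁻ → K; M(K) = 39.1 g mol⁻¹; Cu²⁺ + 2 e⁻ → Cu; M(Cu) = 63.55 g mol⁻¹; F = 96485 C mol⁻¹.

n(K) = 27.4 / 39.1 = 0.7008 mol.
Since K⁺ + e⁻ → K, n(e⁻) passed = 1 × 0.7008 = 0.7008 mol.
Cells in series carry the same charge, so the same 0.7008 mol of electrons passes through cell 2.
Cu²⁺ + 2 e⁻ → Cu, so n(Cu) = 0.7008 / 2 = 0.3504 mol.
m(Cu) = 0.3504 × 63.55 = 22.3 g.

22.3 g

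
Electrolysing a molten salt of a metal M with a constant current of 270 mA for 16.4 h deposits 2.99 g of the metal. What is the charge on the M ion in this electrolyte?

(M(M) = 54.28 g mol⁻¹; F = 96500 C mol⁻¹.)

+3

Q = I·t = 0.2700 A × 59040 s = 15940 C, so n(e⁻) = 15940/96500 = 0.1652 mol.
n(M) deposited = 2.99 / 54.28 = 0.05508 mol.
Electrons per atom = n(e⁻)/n(M) = 0.1652 / 0.05508 = 3.00 ≈ 3, so the ion is M³⁺.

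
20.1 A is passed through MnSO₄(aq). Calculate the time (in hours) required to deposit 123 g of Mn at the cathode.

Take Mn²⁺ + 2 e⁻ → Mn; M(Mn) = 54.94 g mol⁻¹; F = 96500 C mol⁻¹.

5.97 h

n(Mn) = m/M = 123 / 54.94 = 2.239 mol.
Each Mn atom requires 2 electrons, so n(e⁻) = 2 × 2.239 = 4.478 mol.
Q = n(e⁻)·F = 4.478 × 96500 = 432100 C.
t = Q/I = 432100 / 20.10 A = 21500 s = 5.97 h.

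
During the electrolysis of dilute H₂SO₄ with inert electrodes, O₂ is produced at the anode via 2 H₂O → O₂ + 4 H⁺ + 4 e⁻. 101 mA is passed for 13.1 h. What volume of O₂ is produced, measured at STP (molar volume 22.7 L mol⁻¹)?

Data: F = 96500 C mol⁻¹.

Q = I·t = 0.1010 A × 47160 s = 4763 C.
n(e⁻) = Q/F = 4763 / 96500 = 0.04936 mol.
4 electrons are transferred per O₂ molecule, so n(O₂) = 0.04936 / 4 = 0.01234 mol.
V = n × V_m = 0.01234 × 22.7 = 0.280 L.

0.280 L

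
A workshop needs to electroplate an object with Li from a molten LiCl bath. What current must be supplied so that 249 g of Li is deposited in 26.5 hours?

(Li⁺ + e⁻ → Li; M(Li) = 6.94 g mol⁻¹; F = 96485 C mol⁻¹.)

n(Li) = 249 / 6.94 = 35.88 mol.
n(e⁻) = 1 × 35.88 = 35.88 mol.
Q = n(e⁻)·F = 35.88 × 96485 = 3462000 C.
I = Q/t = 3462000 / 95400 s = 36.3 A.

36.3 A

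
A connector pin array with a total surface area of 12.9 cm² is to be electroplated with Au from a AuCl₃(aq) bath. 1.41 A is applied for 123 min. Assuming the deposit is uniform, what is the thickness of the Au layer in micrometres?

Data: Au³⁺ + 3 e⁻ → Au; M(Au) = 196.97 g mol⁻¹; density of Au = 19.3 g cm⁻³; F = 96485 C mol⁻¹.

Q = I·t = 1.410 × 7380.0 = 10410 C; n(e⁻) = 0.1078 mol.
n(Au) = n(e⁻)/3 = 0.03595 mol, so m = 0.03595 × 196.97 = 7.081 g.
Volume = m/ρ = 7.081 / 19.3 = 0.3669 cm³.
Thickness = V/A = 0.3669 / 12.9 = 0.0284 cm = 284 μm.

284 μm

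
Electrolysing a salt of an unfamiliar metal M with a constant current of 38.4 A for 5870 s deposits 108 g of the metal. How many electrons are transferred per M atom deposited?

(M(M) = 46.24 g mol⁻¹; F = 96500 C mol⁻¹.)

1

Q = I·t = 38.40 A × 5870.0 s = 225400 C, so n(e⁻) = 225400/96500 = 2.336 mol.
n(M) deposited = 108 / 46.24 = 2.336 mol.
Electrons per atom = n(e⁻)/n(M) = 2.336 / 2.336 = 1.00 ≈ 1, so the ion is M⁺.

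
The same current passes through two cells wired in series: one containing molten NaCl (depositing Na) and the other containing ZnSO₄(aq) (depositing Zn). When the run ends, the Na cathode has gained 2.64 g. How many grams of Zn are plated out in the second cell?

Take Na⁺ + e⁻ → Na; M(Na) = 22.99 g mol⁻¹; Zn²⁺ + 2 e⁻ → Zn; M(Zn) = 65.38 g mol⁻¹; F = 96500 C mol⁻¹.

3.75 g

n(Na) = 2.64 / 22.99 = 0.1148 mol.
Since Na⁺ + e⁻ → Na, n(e⁻) passed = 1 × 0.1148 = 0.1148 mol.
Cells in series carry the same charge, so the same 0.1148 mol of electrons passes through cell 2.
Zn²⁺ + 2 e⁻ → Zn, so n(Zn) = 0.1148 / 2 = 0.05742 mol.
m(Zn) = 0.05742 × 65.38 = 3.75 g.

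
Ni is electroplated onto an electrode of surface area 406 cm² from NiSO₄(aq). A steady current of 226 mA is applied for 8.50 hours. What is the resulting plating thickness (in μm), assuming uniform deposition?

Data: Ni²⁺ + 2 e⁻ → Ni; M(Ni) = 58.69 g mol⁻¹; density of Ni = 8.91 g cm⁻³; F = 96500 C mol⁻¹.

5.81 μm

Q = I·t = 0.2260 × 30600 = 6916 C; n(e⁻) = 0.07166 mol.
n(Ni) = n(e⁻)/2 = 0.03583 mol, so m = 0.03583 × 58.69 = 2.103 g.
Volume = m/ρ = 2.103 / 8.91 = 0.2360 cm³.
Thickness = V/A = 0.2360 / 406 = 5.81 × 10⁻⁴ cm = 5.81 μm.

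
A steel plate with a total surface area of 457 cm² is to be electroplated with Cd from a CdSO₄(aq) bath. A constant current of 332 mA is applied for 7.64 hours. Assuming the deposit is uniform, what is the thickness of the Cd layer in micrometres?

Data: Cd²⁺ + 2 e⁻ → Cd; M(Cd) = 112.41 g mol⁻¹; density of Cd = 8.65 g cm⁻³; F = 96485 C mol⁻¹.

13.5 μm

Q = I·t = 0.3320 × 27504 = 9131 C; n(e⁻) = 0.09464 mol.
n(Cd) = n(e⁻)/2 = 0.04732 mol, so m = 0.04732 × 112.41 = 5.319 g.
Volume = m/ρ = 5.319 / 8.65 = 0.6149 cm³.
Thickness = V/A = 0.6149 / 457 = 0.00135 cm = 13.5 μm.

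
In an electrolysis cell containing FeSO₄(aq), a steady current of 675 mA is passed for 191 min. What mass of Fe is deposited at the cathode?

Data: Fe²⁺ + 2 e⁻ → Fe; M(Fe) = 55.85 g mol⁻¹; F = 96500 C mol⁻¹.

Q = I·t = 0.6750 A × 11460 s = 7736 C.
n(e⁻) = Q/F = 7736 / 96500 = 0.08016 mol.
Fe²⁺ + 2 e⁻ → Fe, so n(Fe) = n(e⁻)/2 = 0.04008 mol.
m = n·M = 0.04008 × 55.85 = 2.24 g.

2.24 g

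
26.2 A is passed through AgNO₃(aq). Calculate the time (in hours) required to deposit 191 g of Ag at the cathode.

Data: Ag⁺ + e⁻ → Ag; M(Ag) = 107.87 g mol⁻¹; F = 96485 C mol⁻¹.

n(Ag) = m/M = 191 / 107.87 = 1.771 mol.
Each Ag atom requires 1 electron, so n(e⁻) = 1 × 1.771 = 1.771 mol.
Q = n(e⁻)·F = 1.771 × 96485 = 170800 C.
t = Q/I = 170800 / 26.20 A = 6521 s = 1.81 h.

1.81 h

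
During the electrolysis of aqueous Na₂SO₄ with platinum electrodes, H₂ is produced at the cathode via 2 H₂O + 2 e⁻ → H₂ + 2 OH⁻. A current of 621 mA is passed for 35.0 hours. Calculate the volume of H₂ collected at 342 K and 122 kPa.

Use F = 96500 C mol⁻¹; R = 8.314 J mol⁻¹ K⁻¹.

Q = I·t = 0.6210 A × 126000 s = 78250 C.
n(e⁻) = Q/F = 78250 / 96500 = 0.8108 mol.
2 electrons are transferred per H₂ molecule, so n(H₂) = 0.8108 / 2 = 0.4054 mol.
V = nRT/P = (0.4054 × 8.314 × 342) / (122 × 10³ Pa) = 0.00945 m³ = 9.45 L.

9.45 L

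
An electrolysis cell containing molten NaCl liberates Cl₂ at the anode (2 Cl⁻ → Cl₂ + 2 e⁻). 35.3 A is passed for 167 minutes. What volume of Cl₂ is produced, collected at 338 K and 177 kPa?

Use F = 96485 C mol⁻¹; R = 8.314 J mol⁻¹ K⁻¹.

29.1 L

Q = I·t = 35.30 A × 10020 s = 353700 C.
n(e⁻) = Q/F = 353700 / 96485 = 3.666 mol.
2 electrons are transferred per Cl₂ molecule, so n(Cl₂) = 3.666 / 2 = 1.833 mol.
V = nRT/P = (1.833 × 8.314 × 338) / (177 × 10³ Pa) = 0.0291 m³ = 29.1 L.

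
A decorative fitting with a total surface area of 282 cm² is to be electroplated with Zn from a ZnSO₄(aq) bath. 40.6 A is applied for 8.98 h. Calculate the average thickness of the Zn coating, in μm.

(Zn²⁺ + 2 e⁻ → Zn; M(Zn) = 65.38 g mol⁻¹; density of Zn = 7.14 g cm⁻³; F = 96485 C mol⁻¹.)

Q = I·t = 40.60 × 32328 = 1313000 C; n(e⁻) = 13.60 mol.
n(Zn) = n(e⁻)/2 = 6.802 mol, so m = 6.802 × 65.38 = 444.7 g.
Volume = m/ρ = 444.7 / 7.14 = 62.28 cm³.
Thickness = V/A = 62.28 / 282 = 0.221 cm = 2210 μm.

2210 μm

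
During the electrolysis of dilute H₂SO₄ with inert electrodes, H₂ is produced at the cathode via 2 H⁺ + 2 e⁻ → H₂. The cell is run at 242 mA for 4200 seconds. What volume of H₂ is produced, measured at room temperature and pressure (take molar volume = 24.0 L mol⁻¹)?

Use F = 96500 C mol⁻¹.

Q = I·t = 0.2420 A × 4200.0 s = 1016 C.
n(e⁻) = Q/F = 1016 / 96500 = 0.01053 mol.
2 electrons are transferred per H₂ molecule, so n(H₂) = 0.01053 / 2 = 0.005266 mol.
V = n × V_m = 0.005266 × 24.0 = 0.126 L.

0.126 L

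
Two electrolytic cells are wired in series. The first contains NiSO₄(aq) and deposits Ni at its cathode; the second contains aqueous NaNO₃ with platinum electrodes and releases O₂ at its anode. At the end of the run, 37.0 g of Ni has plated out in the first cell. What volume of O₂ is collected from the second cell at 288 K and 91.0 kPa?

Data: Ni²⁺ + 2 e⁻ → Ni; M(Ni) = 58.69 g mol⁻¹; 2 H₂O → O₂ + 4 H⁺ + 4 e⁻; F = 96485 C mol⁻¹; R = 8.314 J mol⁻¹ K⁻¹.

n(Ni) = 37.0 / 58.69 = 0.6304 mol, so n(e⁻) = 2 × 0.6304 = 1.261 mol.
The cells are in series, so the same 1.261 mol of electrons passes through the second cell.
2 H₂O → O₂ + 4 H⁺ + 4 e⁻ — 4 mol e⁻ per mol O₂, so n(O₂) = 1.261/4 = 0.3152 mol.
V = nRT/P = (0.3152 × 8.314 × 288) / (91.0 × 10³) = 0.00829 m³ = 8.29 L.

8.29 L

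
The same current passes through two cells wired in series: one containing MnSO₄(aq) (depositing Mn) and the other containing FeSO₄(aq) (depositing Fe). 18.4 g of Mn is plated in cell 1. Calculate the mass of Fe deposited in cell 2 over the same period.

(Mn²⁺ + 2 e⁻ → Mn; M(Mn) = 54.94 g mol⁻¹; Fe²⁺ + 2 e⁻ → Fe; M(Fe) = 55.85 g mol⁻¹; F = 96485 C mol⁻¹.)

18.7 g

n(Mn) = 18.4 / 54.94 = 0.3349 mol.
Since Mn²⁺ + 2 e⁻ → Mn, n(e⁻) passed = 2 × 0.3349 = 0.6698 mol.
Cells in series carry the same charge, so the same 0.6698 mol of electrons passes through cell 2.
Fe²⁺ + 2 e⁻ → Fe, so n(Fe) = 0.6698 / 2 = 0.3349 mol.
m(Fe) = 0.3349 × 55.85 = 18.7 g.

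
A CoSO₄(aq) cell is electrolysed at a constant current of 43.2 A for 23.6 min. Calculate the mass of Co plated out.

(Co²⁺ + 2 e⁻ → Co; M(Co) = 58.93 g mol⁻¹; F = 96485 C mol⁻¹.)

18.7 g

Q = I·t = 43.20 A × 1416.0 s = 61170 C.
n(e⁻) = Q/F = 61170 / 96485 = 0.6340 mol.
Co²⁺ + 2 e⁻ → Co, so n(Co) = n(e⁻)/2 = 0.3170 mol.
m = n·M = 0.3170 × 58.93 = 18.7 g.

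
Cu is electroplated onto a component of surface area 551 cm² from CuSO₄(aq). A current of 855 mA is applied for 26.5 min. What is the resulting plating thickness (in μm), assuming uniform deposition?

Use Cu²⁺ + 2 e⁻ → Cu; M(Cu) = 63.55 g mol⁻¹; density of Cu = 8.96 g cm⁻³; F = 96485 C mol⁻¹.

0.907 μm

Q = I·t = 0.8550 × 1590.0 = 1359 C; n(e⁻) = 0.01409 mol.
n(Cu) = n(e⁻)/2 = 0.007045 mol, so m = 0.007045 × 63.55 = 0.4477 g.
Volume = m/ρ = 0.4477 / 8.96 = 0.04997 cm³.
Thickness = V/A = 0.04997 / 551 = 9.07 × 10⁻⁵ cm = 0.907 μm.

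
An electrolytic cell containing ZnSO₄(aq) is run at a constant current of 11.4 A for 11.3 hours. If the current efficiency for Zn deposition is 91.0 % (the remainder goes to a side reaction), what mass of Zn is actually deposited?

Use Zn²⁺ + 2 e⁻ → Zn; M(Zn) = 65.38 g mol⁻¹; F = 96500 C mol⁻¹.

143 g

Q = I·t = 11.40 × 40680 = 463800 C.
n(e⁻) = 463800/96500 = 4.806 mol; theoretically n(Zn) = 4.806/2 = 2.403 mol, m_theo = 157.1 g.
At 91.0 % efficiency, m_actual = 0.910 × 157.1 = 143 g.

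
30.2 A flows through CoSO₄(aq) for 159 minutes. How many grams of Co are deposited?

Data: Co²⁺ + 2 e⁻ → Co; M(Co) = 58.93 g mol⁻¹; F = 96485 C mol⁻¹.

Q = I·t = 30.20 A × 9540.0 s = 288100 C.
n(e⁻) = Q/F = 288100 / 96485 = 2.986 mol.
Co²⁺ + 2 e⁻ → Co, so n(Co) = n(e⁻)/2 = 1.493 mol.
m = n·M = 1.493 × 58.93 = 88.0 g.

88.0 g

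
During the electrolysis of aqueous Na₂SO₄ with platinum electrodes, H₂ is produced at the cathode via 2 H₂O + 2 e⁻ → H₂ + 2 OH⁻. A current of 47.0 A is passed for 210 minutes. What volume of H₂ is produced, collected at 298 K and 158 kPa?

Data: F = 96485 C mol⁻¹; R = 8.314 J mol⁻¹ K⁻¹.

Q = I·t = 47.00 A × 12600 s = 592200 C.
n(e⁻) = Q/F = 592200 / 96485 = 6.138 mol.
2 electrons are transferred per H₂ molecule, so n(H₂) = 6.138 / 2 = 3.069 mol.
V = nRT/P = (3.069 × 8.314 × 298) / (158 × 10³ Pa) = 0.0481 m³ = 48.1 L.

48.1 L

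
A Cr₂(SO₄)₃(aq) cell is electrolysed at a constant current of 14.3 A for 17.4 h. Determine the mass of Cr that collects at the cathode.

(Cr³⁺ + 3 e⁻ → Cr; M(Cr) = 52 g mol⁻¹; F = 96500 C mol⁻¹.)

Q = I·t = 14.30 A × 62640 s = 895800 C.
n(e⁻) = Q/F = 895800 / 96500 = 9.282 mol.
Cr³⁺ + 3 e⁻ → Cr, so n(Cr) = n(e⁻)/3 = 3.094 mol.
m = n·M = 3.094 × 52 = 161 g.

161 g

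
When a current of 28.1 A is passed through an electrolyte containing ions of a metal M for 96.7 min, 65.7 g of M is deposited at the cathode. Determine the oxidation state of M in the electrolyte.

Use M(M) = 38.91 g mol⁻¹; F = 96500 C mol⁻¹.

Q = I·t = 28.10 A × 5802.0 s = 163000 C, so n(e⁻) = 163000/96500 = 1.689 mol.
n(M) deposited = 65.7 / 38.91 = 1.689 mol.
Electrons per atom = n(e⁻)/n(M) = 1.689 / 1.689 = 1.00 ≈ 1, so the ion is M⁺.

+1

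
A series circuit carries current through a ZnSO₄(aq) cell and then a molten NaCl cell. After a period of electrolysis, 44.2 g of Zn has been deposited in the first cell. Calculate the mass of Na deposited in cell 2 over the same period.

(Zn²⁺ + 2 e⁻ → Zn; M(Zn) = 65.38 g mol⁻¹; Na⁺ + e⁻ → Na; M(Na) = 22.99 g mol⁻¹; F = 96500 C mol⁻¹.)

31.1 g

n(Zn) = 44.2 / 65.38 = 0.6760 mol.
Since Zn²⁺ + 2 e⁻ → Zn, n(e⁻) passed = 2 × 0.6760 = 1.352 mol.
Cells in series carry the same charge, so the same 1.352 mol of electrons passes through cell 2.
Na⁺ + e⁻ → Na, so n(Na) = 1.352 / 1 = 1.352 mol.
m(Na) = 1.352 × 22.99 = 31.1 g.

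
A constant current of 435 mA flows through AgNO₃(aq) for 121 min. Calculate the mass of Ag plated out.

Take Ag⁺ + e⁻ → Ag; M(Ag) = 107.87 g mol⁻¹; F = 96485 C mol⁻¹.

Q = I·t = 0.4350 A × 7260.0 s = 3158 C.
n(e⁻) = Q/F = 3158 / 96485 = 0.03273 mol.
Ag⁺ + e⁻ → Ag, so n(Ag) = n(e⁻)/1 = 0.03273 mol.
m = n·M = 0.03273 × 107.87 = 3.53 g.

3.53 g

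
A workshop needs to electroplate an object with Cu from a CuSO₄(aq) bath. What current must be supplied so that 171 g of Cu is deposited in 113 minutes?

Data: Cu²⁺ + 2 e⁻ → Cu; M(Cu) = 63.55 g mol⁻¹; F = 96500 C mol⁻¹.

76.6 A

n(Cu) = 171 / 63.55 = 2.691 mol.
n(e⁻) = 2 × 2.691 = 5.382 mol.
Q = n(e⁻)·F = 5.382 × 96500 = 519300 C.
I = Q/t = 519300 / 6780.0 s = 76.6 A.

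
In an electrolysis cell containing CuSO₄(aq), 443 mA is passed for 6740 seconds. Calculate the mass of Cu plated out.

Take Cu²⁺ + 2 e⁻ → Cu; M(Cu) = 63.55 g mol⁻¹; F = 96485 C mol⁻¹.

Q = I·t = 0.4430 A × 6740.0 s = 2986 C.
n(e⁻) = Q/F = 2986 / 96485 = 0.03095 mol.
Cu²⁺ + 2 e⁻ → Cu, so n(Cu) = n(e⁻)/2 = 0.01547 mol.
m = n·M = 0.01547 × 63.55 = 0.983 g.

0.983 g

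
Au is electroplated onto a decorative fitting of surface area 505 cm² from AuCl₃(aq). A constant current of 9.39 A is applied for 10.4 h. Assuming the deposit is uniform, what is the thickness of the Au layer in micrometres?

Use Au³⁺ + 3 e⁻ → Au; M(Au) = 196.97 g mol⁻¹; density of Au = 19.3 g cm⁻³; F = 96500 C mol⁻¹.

245 μm

Q = I·t = 9.390 × 37440 = 351600 C; n(e⁻) = 3.643 mol.
n(Au) = n(e⁻)/3 = 1.214 mol, so m = 1.214 × 196.97 = 239.2 g.
Volume = m/ρ = 239.2 / 19.3 = 12.39 cm³.
Thickness = V/A = 12.39 / 505 = 0.0245 cm = 245 μm.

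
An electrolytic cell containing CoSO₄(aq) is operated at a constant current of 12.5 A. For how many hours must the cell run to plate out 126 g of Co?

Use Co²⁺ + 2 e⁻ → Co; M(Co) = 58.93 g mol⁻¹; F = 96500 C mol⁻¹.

n(Co) = m/M = 126 / 58.93 = 2.138 mol.
Each Co atom requires 2 electrons, so n(e⁻) = 2 × 2.138 = 4.276 mol.
Q = n(e⁻)·F = 4.276 × 96500 = 412700 C.
t = Q/I = 412700 / 12.50 A = 33010 s = 9.17 h.

9.17 h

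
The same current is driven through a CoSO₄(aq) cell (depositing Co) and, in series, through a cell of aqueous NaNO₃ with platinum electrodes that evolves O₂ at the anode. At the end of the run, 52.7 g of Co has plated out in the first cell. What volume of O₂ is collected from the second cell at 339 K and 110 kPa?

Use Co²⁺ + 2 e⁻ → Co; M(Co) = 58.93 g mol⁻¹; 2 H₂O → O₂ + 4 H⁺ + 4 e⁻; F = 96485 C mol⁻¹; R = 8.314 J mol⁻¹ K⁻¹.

11.5 L

n(Co) = 52.7 / 58.93 = 0.8943 mol, so n(e⁻) = 2 × 0.8943 = 1.789 mol.
The cells are in series, so the same 1.789 mol of electrons passes through the second cell.
2 H₂O → O₂ + 4 H⁺ + 4 e⁻ — 4 mol e⁻ per mol O₂, so n(O₂) = 1.789/4 = 0.4471 mol.
V = nRT/P = (0.4471 × 8.314 × 339) / (110 × 10³) = 0.0115 m³ = 11.5 L.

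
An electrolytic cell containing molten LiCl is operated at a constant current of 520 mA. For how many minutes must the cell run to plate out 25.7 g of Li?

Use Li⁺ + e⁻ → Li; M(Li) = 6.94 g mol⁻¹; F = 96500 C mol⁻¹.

11500 min

n(Li) = m/M = 25.7 / 6.94 = 3.703 mol.
Each Li atom requires 1 electron, so n(e⁻) = 1 × 3.703 = 3.703 mol.
Q = n(e⁻)·F = 3.703 × 96500 = 357400 C.
t = Q/I = 357400 / 0.5200 A = 687200 s = 11500 min.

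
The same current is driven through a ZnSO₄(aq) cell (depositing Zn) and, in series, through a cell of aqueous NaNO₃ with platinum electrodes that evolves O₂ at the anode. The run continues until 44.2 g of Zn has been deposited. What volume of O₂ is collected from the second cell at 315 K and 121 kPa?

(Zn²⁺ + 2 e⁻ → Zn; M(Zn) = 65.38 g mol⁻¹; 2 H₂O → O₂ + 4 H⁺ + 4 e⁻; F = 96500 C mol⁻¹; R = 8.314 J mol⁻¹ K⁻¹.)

7.32 L

n(Zn) = 44.2 / 65.38 = 0.6760 mol, so n(e⁻) = 2 × 0.6760 = 1.352 mol.
The cells are in series, so the same 1.352 mol of electrons passes through the second cell.
2 H₂O → O₂ + 4 H⁺ + 4 e⁻ — 4 mol e⁻ per mol O₂, so n(O₂) = 1.352/4 = 0.3380 mol.
V = nRT/P = (0.3380 × 8.314 × 315) / (121 × 10³) = 0.00732 m³ = 7.32 L.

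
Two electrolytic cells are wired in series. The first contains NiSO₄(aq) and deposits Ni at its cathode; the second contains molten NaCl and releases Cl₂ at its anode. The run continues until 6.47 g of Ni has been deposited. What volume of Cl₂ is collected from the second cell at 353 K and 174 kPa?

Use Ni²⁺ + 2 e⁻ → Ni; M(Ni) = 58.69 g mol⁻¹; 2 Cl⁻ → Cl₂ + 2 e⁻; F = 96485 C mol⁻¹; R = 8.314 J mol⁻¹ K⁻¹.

1.86 L

n(Ni) = 6.47 / 58.69 = 0.1102 mol, so n(e⁻) = 2 × 0.1102 = 0.2205 mol.
The cells are in series, so the same 0.2205 mol of electrons passes through the second cell.
2 Cl⁻ → Cl₂ + 2 e⁻ — 2 mol e⁻ per mol Cl₂, so n(Cl₂) = 0.2205/2 = 0.1102 mol.
V = nRT/P = (0.1102 × 8.314 × 353) / (174 × 10³) = 0.00186 m³ = 1.86 L.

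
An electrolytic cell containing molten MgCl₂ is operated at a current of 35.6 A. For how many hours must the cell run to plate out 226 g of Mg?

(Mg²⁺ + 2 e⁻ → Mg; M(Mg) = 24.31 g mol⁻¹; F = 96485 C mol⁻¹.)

14.0 h

n(Mg) = m/M = 226 / 24.31 = 9.297 mol.
Each Mg atom requires 2 electrons, so n(e⁻) = 2 × 9.297 = 18.59 mol.
Q = n(e⁻)·F = 18.59 × 96485 = 1794000 C.
t = Q/I = 1794000 / 35.60 A = 50390 s = 14.0 h.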